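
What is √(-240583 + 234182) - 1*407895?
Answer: -407895 + I*√6401 ≈ -4.079e+5 + 80.006*I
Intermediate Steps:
√(-240583 + 234182) - 1*407895 = √(-6401) - 407895 = I*√6401 - 407895 = -407895 + I*√6401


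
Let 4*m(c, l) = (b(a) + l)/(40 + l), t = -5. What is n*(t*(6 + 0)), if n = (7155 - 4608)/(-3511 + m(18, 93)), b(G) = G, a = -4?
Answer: 40650120/1867763 ≈ 21.764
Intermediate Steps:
m(c, l) = (-4 + l)/(4*(40 + l)) (m(c, l) = ((-4 + l)/(40 + l))/4 = (-4 + l)/(4*(40 + l)))
n = -1355004/1867763 (n = (7155 - 4608)/(-3511 + (-4 + 93)/(4*(40 + 93))) = 2547/(-3511 + (1/4)*89/133) = 2547/(-3511 + (1/4)*(1/133)*89) = 2547/(-3511 + 89/532) = 2547/(-1867763/532) = 2547*(-532/1867763) = -1355004/1867763 ≈ -0.72547)
n*(t*(6 + 0)) = -(-6775020)*(6 + 0)/1867763 = -(-6775020)*6/1867763 = -1355004/1867763*(-30) = 40650120/1867763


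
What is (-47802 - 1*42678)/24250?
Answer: -9048/2425 ≈ -3.7311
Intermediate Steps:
(-47802 - 1*42678)/24250 = (-47802 - 42678)*(1/24250) = -90480*1/24250 = -9048/2425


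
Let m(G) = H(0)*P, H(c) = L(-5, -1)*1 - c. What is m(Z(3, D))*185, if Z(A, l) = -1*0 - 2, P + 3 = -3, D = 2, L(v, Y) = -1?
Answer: 1110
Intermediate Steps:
H(c) = -1 - c (H(c) = -1*1 - c = -1 - c)
P = -6 (P = -3 - 3 = -6)
Z(A, l) = -2 (Z(A, l) = 0 - 2 = -2)
m(G) = 6 (m(G) = (-1 - 1*0)*(-6) = (-1 + 0)*(-6) = -1*(-6) = 6)
m(Z(3, D))*185 = 6*185 = 1110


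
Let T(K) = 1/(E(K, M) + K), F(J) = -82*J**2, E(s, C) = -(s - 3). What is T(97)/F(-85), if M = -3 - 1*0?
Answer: -1/1777350 ≈ -5.6264e-7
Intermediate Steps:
M = -3 (M = -3 + 0 = -3)
E(s, C) = 3 - s (E(s, C) = -(-3 + s) = 3 - s)
T(K) = 1/3 (T(K) = 1/((3 - K) + K) = 1/3)
T(97)/F(-85) = 1/(3*((-82*(-85)**2))) = 1/(3*((-82*7225))) = (1/3)/(-592450) = (1/3)*(-1/592450) = -1/1777350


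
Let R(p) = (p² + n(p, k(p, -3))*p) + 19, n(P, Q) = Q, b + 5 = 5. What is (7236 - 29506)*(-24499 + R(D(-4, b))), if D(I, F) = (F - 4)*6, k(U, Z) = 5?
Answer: 535014480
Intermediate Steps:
b = 0 (b = -5 + 5 = 0)
D(I, F) = -24 + 6*F (D(I, F) = (-4 + F)*6 = -24 + 6*F)
R(p) = 19 + p² + 5*p (R(p) = (p² + 5*p) + 19 = 19 + p² + 5*p)
(7236 - 29506)*(-24499 + R(D(-4, b))) = (7236 - 29506)*(-24499 + (19 + (-24 + 6*0)² + 5*(-24 + 6*0))) = -22270*(-24499 + (19 + (-24 + 0)² + 5*(-24 + 0))) = -22270*(-24499 + (19 + (-24)² + 5*(-24))) = -22270*(-24499 + (19 + 576 - 120)) = -22270*(-24499 + 475) = -22270*(-24024) = 535014480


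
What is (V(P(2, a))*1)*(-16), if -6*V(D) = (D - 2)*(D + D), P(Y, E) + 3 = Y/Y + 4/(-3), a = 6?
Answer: 2560/27 ≈ 94.815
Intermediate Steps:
P(Y, E) = -10/3 (P(Y, E) = -3 + (Y/Y + 4/(-3)) = -3 + (1 + 4*(-⅓)) = -3 + (1 - 4/3) = -3 - ⅓ = -10/3)
V(D) = -D*(-2 + D)/3 (V(D) = -(D - 2)*(D + D)/6 = -(-2 + D)*2*D/6 = -D*(-2 + D)/3)
(V(P(2, a))*1)*(-16) = (((⅓)*(-10/3)*(2 - 1*(-10/3)))*1)*(-16) = (((⅓)*(-10/3)*(2 + 10/3))*1)*(-16) = (((⅓)*(-10/3)*(16/3))*1)*(-16) = -160/27*1*(-16) = -160/27*(-16) = 2560/27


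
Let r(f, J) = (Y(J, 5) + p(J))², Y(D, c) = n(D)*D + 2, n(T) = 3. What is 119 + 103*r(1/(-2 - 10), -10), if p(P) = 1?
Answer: 75206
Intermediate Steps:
Y(D, c) = 2 + 3*D (Y(D, c) = 3*D + 2 = 2 + 3*D)
r(f, J) = (3 + 3*J)² (r(f, J) = ((2 + 3*J) + 1)² = (3 + 3*J)²)
119 + 103*r(1/(-2 - 10), -10) = 119 + 103*(9*(1 - 10)²) = 119 + 103*(9*(-9)²) = 119 + 103*(9*81) = 119 + 103*729 = 119 + 75087 = 75206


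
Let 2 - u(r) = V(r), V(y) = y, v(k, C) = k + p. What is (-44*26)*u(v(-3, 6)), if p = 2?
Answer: -3432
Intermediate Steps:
v(k, C) = 2 + k (v(k, C) = k + 2 = 2 + k)
u(r) = 2 - r
(-44*26)*u(v(-3, 6)) = (-44*26)*(2 - (2 - 3)) = -1144*(2 - 1*(-1)) = -1144*(2 + 1) = -1144*3 = -3432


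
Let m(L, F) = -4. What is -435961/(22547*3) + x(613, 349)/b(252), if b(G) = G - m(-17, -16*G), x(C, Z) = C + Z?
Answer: -23267687/8658048 ≈ -2.6874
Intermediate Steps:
b(G) = 4 + G (b(G) = G - 1*(-4) = G + 4 = 4 + G)
-435961/(22547*3) + x(613, 349)/b(252) = -435961/(22547*3) + (613 + 349)/(4 + 252) = -435961/67641 + 962/256 = -435961*1/67641 + 962*(1/256) = -435961/67641 + 481/128 = -23267687/8658048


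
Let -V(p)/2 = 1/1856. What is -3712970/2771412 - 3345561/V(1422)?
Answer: 4302174544732763/1385706 ≈ 3.1047e+9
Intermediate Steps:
V(p) = -1/928 (V(p) = -2/1856 = -2*1/1856 = -1/928)
-3712970/2771412 - 3345561/V(1422) = -3712970/2771412 - 3345561/(-1/928) = -3712970*1/2771412 - 3345561*(-928) = -1856485/1385706 + 3104680608 = 4302174544732763/1385706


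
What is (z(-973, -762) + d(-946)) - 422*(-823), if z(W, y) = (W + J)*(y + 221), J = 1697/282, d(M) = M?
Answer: 245198269/282 ≈ 8.6950e+5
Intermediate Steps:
J = 1697/282 (J = 1697*(1/282) = 1697/282 ≈ 6.0177)
z(W, y) = (221 + y)*(1697/282 + W) (z(W, y) = (W + 1697/282)*(y + 221) = (1697/282 + W)*(221 + y) = (221 + y)*(1697/282 + W))
(z(-973, -762) + d(-946)) - 422*(-823) = ((375037/282 + 221*(-973) + (1697/282)*(-762) - 973*(-762)) - 946) - 422*(-823) = ((375037/282 - 215033 - 215519/47 + 741426) - 946) + 347306 = (147524749/282 - 946) + 347306 = 147257977/282 + 347306 = 245198269/282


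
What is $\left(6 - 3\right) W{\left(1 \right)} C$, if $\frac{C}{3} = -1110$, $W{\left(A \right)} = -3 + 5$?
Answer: $-19980$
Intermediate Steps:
$W{\left(A \right)} = 2$
$C = -3330$ ($C = 3 \left(-1110\right) = -3330$)
$\left(6 - 3\right) W{\left(1 \right)} C = \left(6 - 3\right) 2 \left(-3330\right) = 3 \cdot 2 \left(-3330\right) = 6 \left(-3330\right) = -19980$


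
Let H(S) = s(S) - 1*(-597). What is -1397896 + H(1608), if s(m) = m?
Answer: -1395691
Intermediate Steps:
H(S) = 597 + S (H(S) = S - 1*(-597) = S + 597 = 597 + S)
-1397896 + H(1608) = -1397896 + (597 + 1608) = -1397896 + 2205 = -1395691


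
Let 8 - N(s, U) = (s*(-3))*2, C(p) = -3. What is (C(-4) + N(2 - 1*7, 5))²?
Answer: 625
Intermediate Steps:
N(s, U) = 8 + 6*s (N(s, U) = 8 - s*(-3)*2 = 8 - (-3*s)*2 = 8 - (-6)*s = 8 + 6*s)
(C(-4) + N(2 - 1*7, 5))² = (-3 + (8 + 6*(2 - 1*7)))² = (-3 + (8 + 6*(2 - 7)))² = (-3 + (8 + 6*(-5)))² = (-3 + (8 - 30))² = (-3 - 22)² = (-25)² = 625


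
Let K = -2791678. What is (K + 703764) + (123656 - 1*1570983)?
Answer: -3535241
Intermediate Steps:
(K + 703764) + (123656 - 1*1570983) = (-2791678 + 703764) + (123656 - 1*1570983) = -2087914 + (123656 - 1570983) = -2087914 - 1447327 = -3535241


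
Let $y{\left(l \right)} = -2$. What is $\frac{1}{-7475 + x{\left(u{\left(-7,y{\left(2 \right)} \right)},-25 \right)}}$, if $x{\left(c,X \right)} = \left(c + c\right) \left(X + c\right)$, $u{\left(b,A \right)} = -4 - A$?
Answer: $- \frac{1}{7367} \approx -0.00013574$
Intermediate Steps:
$x{\left(c,X \right)} = 2 c \left(X + c\right)$
$\frac{1}{-7475 + x{\left(u{\left(-7,y{\left(2 \right)} \right)},-25 \right)}} = \frac{1}{-7475 + 2 \left(-4 - -2\right) \left(-25 - 2\right)} = \frac{1}{-7475 + 2 \left(-4 + 2\right) \left(-25 + \left(-4 + 2\right)\right)} = \frac{1}{-7475 + 2 \left(-2\right) \left(-25 - 2\right)} = \frac{1}{-7475 + 2 \left(-2\right) \left(-27\right)} = \frac{1}{-7475 + 108} = \frac{1}{-7367} = - \frac{1}{7367}$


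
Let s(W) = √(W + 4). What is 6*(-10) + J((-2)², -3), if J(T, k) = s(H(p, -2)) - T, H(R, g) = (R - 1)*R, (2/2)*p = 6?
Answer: -64 + √34 ≈ -58.169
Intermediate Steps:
p = 6
H(R, g) = R*(-1 + R) (H(R, g) = (-1 + R)*R = R*(-1 + R))
s(W) = √(4 + W)
J(T, k) = √34 - T (J(T, k) = √(4 + 6*(-1 + 6)) - T = √(4 + 6*5) - T = √(4 + 30) - T = √34 - T)
6*(-10) + J((-2)², -3) = 6*(-10) + (√34 - 1*(-2)²) = -60 + (√34 - 1*4) = -60 + (√34 - 4) = -60 + (-4 + √34) = -64 + √34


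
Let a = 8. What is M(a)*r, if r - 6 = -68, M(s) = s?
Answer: -496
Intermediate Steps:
r = -62 (r = 6 - 68 = -62)
M(a)*r = 8*(-62) = -496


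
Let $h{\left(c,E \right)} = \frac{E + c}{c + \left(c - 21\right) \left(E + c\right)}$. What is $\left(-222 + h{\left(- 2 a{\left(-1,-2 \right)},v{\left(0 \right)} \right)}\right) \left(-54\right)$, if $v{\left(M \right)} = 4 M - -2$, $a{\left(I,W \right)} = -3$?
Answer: $\frac{227844}{19} \approx 11992.0$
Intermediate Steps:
$v{\left(M \right)} = 2 + 4 M$ ($v{\left(M \right)} = 4 M + 2 = 2 + 4 M$)
$h{\left(c,E \right)} = \frac{E + c}{c + \left(-21 + c\right) \left(E + c\right)}$
$\left(-222 + h{\left(- 2 a{\left(-1,-2 \right)},v{\left(0 \right)} \right)}\right) \left(-54\right) = \left(-222 + \frac{\left(2 + 4 \cdot 0\right) - -6}{\left(\left(-2\right) \left(-3\right)\right)^{2} - 21 \left(2 + 4 \cdot 0\right) - 20 \left(\left(-2\right) \left(-3\right)\right) + \left(2 + 4 \cdot 0\right) \left(\left(-2\right) \left(-3\right)\right)}\right) \left(-54\right) = \left(-222 + \frac{\left(2 + 0\right) + 6}{6^{2} - 21 \left(2 + 0\right) - 120 + \left(2 + 0\right) 6}\right) \left(-54\right) = \left(-222 + \frac{2 + 6}{36 - 42 - 120 + 2 \cdot 6}\right) \left(-54\right) = \left(-222 + \frac{1}{36 - 42 - 120 + 12} \cdot 8\right) \left(-54\right) = \left(-222 + \frac{1}{-114} \cdot 8\right) \left(-54\right) = \left(-222 - \frac{4}{57}\right) \left(-54\right) = \left(- \frac{12658}{57}\right) \left(-54\right) = \frac{227844}{19}$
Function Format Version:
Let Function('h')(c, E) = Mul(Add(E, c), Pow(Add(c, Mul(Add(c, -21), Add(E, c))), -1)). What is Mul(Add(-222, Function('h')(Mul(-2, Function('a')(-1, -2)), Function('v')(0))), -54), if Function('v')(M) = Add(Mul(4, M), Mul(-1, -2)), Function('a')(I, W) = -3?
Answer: Rational(227844, 19) ≈ 11992.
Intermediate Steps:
Function('v')(M) = Add(2, Mul(4, M)) (Function('v')(M) = Add(Mul(4, M), 2) = Add(2, Mul(4, M)))
Function('h')(c, E) = Mul(Pow(Add(c, Mul(Add(-21, c), Add(E, c))), -1), Add(E, c)) (Function('h')(c, E) = Mul(Add(E, c), Pow(Add(c, Mul(Add(-21, c), Add(E, c))), -1)) = Mul(Pow(Add(c, Mul(Add(-21, c), Add(E, c))), -1), Add(E, c)))
Mul(Add(-222, Function('h')(Mul(-2, Function('a')(-1, -2)), Function('v')(0))), -54) = Mul(Add(-222, Mul(Pow(Add(Pow(Mul(-2, -3), 2), Mul(-21, Add(2, Mul(4, 0))), Mul(-20, Mul(-2, -3)), Mul(Add(2, Mul(4, 0)), Mul(-2, -3))), -1), Add(Add(2, Mul(4, 0)), Mul(-2, -3)))), -54) = Mul(Add(-222, Mul(Pow(Add(Pow(6, 2), Mul(-21, Add(2, 0)), Mul(-20, 6), Mul(Add(2, 0), 6)), -1), Add(Add(2, 0), 6))), -54) = Mul(Add(-222, Mul(Pow(Add(36, Mul(-21, 2), -120, Mul(2, 6)), -1), Add(2, 6))), -54) = Mul(Add(-222, Mul(Pow(Add(36, -42, -120, 12), -1), 8)), -54) = Mul(Add(-222, Mul(Pow(-114, -1), 8)), -54) = Mul(Add(-222, Mul(Rational(-1, 114), 8)), -54) = Mul(Add(-222, Rational(-4, 57)), -54) = Mul(Rational(-12658, 57), -54) = Rational(227844, 19)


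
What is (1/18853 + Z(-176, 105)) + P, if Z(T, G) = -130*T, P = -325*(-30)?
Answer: 615173391/18853 ≈ 32630.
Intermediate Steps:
P = 9750
(1/18853 + Z(-176, 105)) + P = (1/18853 - 130*(-176)) + 9750 = (1/18853 + 22880) + 9750 = 431356641/18853 + 9750 = 615173391/18853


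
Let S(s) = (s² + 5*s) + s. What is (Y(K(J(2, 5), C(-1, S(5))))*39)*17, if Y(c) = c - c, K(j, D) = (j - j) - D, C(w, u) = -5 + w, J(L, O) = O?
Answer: 0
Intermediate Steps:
S(s) = s² + 6*s
K(j, D) = -D (K(j, D) = 0 - D = -D)
Y(c) = 0
(Y(K(J(2, 5), C(-1, S(5))))*39)*17 = (0*39)*17 = 0*17 = 0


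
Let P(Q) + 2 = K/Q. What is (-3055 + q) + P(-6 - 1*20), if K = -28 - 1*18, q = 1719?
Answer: -17371/13 ≈ -1336.2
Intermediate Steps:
K = -46 (K = -28 - 18 = -46)
P(Q) = -2 - 46/Q
(-3055 + q) + P(-6 - 1*20) = (-3055 + 1719) + (-2 - 46/(-6 - 1*20)) = -1336 + (-2 - 46/(-6 - 20)) = -1336 + (-2 - 46/(-26)) = -1336 + (-2 - 46*(-1/26)) = -1336 + (-2 + 23/13) = -1336 - 3/13 = -17371/13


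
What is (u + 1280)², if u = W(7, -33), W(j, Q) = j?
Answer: 1656369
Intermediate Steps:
u = 7
(u + 1280)² = (7 + 1280)² = 1287² = 1656369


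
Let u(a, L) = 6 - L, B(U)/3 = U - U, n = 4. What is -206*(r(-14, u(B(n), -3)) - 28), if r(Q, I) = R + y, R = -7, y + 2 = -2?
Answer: 8034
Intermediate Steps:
y = -4 (y = -2 - 2 = -4)
B(U) = 0 (B(U) = 3*(U - U) = 3*0 = 0)
r(Q, I) = -11 (r(Q, I) = -7 - 4 = -11)
-206*(r(-14, u(B(n), -3)) - 28) = -206*(-11 - 28) = -206*(-39) = 8034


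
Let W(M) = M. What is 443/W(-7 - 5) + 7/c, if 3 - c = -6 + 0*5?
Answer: -1301/36 ≈ -36.139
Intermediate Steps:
c = 9 (c = 3 - (-6 + 0*5) = 3 - (-6 + 0) = 3 - 1*(-6) = 3 + 6 = 9)
443/W(-7 - 5) + 7/c = 443/(-7 - 5) + 7/9 = 443/(-12) + 7*(⅑) = 443*(-1/12) + 7/9 = -443/12 + 7/9 = -1301/36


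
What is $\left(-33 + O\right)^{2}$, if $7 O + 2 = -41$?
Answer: $\frac{75076}{49} \approx 1532.2$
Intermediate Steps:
$O = - \frac{43}{7}$ ($O = - \frac{2}{7} + \frac{1}{7} \left(-41\right) = - \frac{2}{7} - \frac{41}{7} = - \frac{43}{7} \approx -6.1429$)
$\left(-33 + O\right)^{2} = \left(-33 - \frac{43}{7}\right)^{2} = \left(- \frac{274}{7}\right)^{2} = \frac{75076}{49}$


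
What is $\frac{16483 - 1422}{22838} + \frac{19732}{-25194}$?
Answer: $- \frac{1873489}{15141594} \approx -0.12373$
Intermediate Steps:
$\frac{16483 - 1422}{22838} + \frac{19732}{-25194} = 15061 \cdot \frac{1}{22838} + 19732 \left(- \frac{1}{25194}\right) = \frac{15061}{22838} - \frac{9866}{12597} = - \frac{1873489}{15141594}$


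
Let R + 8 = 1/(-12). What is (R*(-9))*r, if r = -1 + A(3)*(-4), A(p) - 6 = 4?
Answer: -11931/4 ≈ -2982.8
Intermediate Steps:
A(p) = 10 (A(p) = 6 + 4 = 10)
r = -41 (r = -1 + 10*(-4) = -1 - 40 = -41)
R = -97/12 (R = -8 + 1/(-12) = -8 - 1/12 = -97/12 ≈ -8.0833)
(R*(-9))*r = -97/12*(-9)*(-41) = (291/4)*(-41) = -11931/4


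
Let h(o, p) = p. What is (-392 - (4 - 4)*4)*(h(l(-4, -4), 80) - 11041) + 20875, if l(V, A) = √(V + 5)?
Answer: 4317587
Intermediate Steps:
l(V, A) = √(5 + V)
(-392 - (4 - 4)*4)*(h(l(-4, -4), 80) - 11041) + 20875 = (-392 - (4 - 4)*4)*(80 - 11041) + 20875 = (-392 - 0*4)*(-10961) + 20875 = (-392 - 1*0)*(-10961) + 20875 = (-392 + 0)*(-10961) + 20875 = -392*(-10961) + 20875 = 4296712 + 20875 = 4317587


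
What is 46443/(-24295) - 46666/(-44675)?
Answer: -1665647/1921025 ≈ -0.86706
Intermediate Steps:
46443/(-24295) - 46666/(-44675) = 46443*(-1/24295) - 46666*(-1/44675) = -411/215 + 46666/44675 = -1665647/1921025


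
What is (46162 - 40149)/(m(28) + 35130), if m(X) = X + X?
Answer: 6013/35186 ≈ 0.17089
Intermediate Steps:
m(X) = 2*X
(46162 - 40149)/(m(28) + 35130) = (46162 - 40149)/(2*28 + 35130) = 6013/(56 + 35130) = 6013/35186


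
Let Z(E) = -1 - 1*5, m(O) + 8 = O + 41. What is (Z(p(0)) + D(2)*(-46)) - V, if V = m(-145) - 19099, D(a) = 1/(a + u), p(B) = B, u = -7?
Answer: 96071/5 ≈ 19214.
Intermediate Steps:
m(O) = 33 + O (m(O) = -8 + (O + 41) = -8 + (41 + O) = 33 + O)
Z(E) = -6 (Z(E) = -1 - 5 = -6)
D(a) = 1/(-7 + a) (D(a) = 1/(a - 7) = 1/(-7 + a))
V = -19211 (V = (33 - 145) - 19099 = -112 - 19099 = -19211)
(Z(p(0)) + D(2)*(-46)) - V = (-6 - 46/(-7 + 2)) - 1*(-19211) = (-6 - 46/(-5)) + 19211 = (-6 - ⅕*(-46)) + 19211 = (-6 + 46/5) + 19211 = 16/5 + 19211 = 96071/5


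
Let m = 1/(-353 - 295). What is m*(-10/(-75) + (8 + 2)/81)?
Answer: -13/32805 ≈ -0.00039628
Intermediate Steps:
m = -1/648 (m = 1/(-648) = -1/648 ≈ -0.0015432)
m*(-10/(-75) + (8 + 2)/81) = -(-10/(-75) + (8 + 2)/81)/648 = -(-10*(-1/75) + 10*(1/81))/648 = -(2/15 + 10/81)/648 = -1/648*104/405 = -13/32805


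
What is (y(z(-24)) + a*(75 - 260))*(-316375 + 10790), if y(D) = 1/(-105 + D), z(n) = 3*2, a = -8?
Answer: -44774008615/99 ≈ -4.5226e+8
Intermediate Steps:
z(n) = 6
(y(z(-24)) + a*(75 - 260))*(-316375 + 10790) = (1/(-105 + 6) - 8*(75 - 260))*(-316375 + 10790) = (1/(-99) - 8*(-185))*(-305585) = (-1/99 + 1480)*(-305585) = (146519/99)*(-305585) = -44774008615/99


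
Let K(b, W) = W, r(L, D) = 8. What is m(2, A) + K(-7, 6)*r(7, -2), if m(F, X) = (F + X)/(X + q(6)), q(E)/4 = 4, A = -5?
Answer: 525/11 ≈ 47.727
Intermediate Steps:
q(E) = 16 (q(E) = 4*4 = 16)
m(F, X) = (F + X)/(16 + X) (m(F, X) = (F + X)/(X + 16) = (F + X)/(16 + X))
m(2, A) + K(-7, 6)*r(7, -2) = (2 - 5)/(16 - 5) + 6*8 = -3/11 + 48 = 525/11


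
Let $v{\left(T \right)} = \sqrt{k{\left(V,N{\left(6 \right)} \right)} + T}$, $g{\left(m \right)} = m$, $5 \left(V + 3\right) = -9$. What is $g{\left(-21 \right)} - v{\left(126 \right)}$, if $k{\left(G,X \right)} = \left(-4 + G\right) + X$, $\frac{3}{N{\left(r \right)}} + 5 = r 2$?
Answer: $-21 - \frac{\sqrt{144095}}{35} \approx -31.846$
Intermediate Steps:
$V = - \frac{24}{5}$ ($V = -3 + \frac{1}{5} \left(-9\right) = -3 - \frac{9}{5} = - \frac{24}{5} \approx -4.8$)
$N{\left(r \right)} = \frac{3}{-5 + 2 r}$ ($N{\left(r \right)} = \frac{3}{-5 + r 2} = \frac{3}{-5 + 2 r}$)
$k{\left(G,X \right)} = -4 + G + X$
$v{\left(T \right)} = \sqrt{- \frac{293}{35} + T}$ ($v{\left(T \right)} = \sqrt{\left(-4 - \frac{24}{5} + \frac{3}{-5 + 2 \cdot 6}\right) + T} = \sqrt{\left(-4 - \frac{24}{5} + \frac{3}{-5 + 12}\right) + T} = \sqrt{\left(-4 - \frac{24}{5} + \frac{3}{7}\right) + T} = \sqrt{- \frac{293}{35} + T}$)
$g{\left(-21 \right)} - v{\left(126 \right)} = -21 - \frac{\sqrt{-10255 + 1225 \cdot 126}}{35} = -21 - \frac{\sqrt{-10255 + 154350}}{35} = -21 - \frac{\sqrt{144095}}{35}$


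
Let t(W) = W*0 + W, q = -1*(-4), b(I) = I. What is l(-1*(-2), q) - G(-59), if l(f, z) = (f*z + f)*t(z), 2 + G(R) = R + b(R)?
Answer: 160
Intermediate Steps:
q = 4
t(W) = W (t(W) = 0 + W = W)
G(R) = -2 + 2*R (G(R) = -2 + (R + R) = -2 + 2*R)
l(f, z) = z*(f + f*z) (l(f, z) = (f*z + f)*z = (f + f*z)*z = z*(f + f*z))
l(-1*(-2), q) - G(-59) = -1*(-2)*4*(1 + 4) - (-2 + 2*(-59)) = 2*4*5 - (-2 - 118) = 40 - 1*(-120) = 40 + 120 = 160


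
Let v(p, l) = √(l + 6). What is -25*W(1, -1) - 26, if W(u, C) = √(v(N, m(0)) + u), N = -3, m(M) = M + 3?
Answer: -76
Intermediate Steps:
m(M) = 3 + M
v(p, l) = √(6 + l)
W(u, C) = √(3 + u) (W(u, C) = √(√(6 + (3 + 0)) + u) = √(√(6 + 3) + u) = √(√9 + u) = √(3 + u))
-25*W(1, -1) - 26 = -25*√(3 + 1) - 26 = -25*√4 - 26 = -25*2 - 26 = -50 - 26 = -76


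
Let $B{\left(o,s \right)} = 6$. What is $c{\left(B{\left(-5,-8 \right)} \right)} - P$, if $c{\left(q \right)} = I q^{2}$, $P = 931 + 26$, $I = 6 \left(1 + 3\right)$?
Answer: $-93$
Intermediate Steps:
$I = 24$ ($I = 6 \cdot 4 = 24$)
$P = 957$
$c{\left(q \right)} = 24 q^{2}$
$c{\left(B{\left(-5,-8 \right)} \right)} - P = 24 \cdot 6^{2} - 957 = 24 \cdot 36 - 957 = 864 - 957 = -93$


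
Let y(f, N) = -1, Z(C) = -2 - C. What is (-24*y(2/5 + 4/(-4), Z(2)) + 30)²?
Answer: 2916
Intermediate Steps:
(-24*y(2/5 + 4/(-4), Z(2)) + 30)² = (-24*(-1) + 30)² = (24 + 30)² = 54² = 2916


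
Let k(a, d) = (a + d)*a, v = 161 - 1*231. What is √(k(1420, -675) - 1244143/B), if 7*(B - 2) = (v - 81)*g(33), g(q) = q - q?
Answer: √1743314/2 ≈ 660.17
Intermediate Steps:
g(q) = 0
v = -70 (v = 161 - 231 = -70)
B = 2 (B = 2 + ((-70 - 81)*0)/7 = 2 + (-151*0)/7 = 2 + (⅐)*0 = 2 + 0 = 2)
k(a, d) = a*(a + d)
√(k(1420, -675) - 1244143/B) = √(1420*(1420 - 675) - 1244143/2) = √(1420*745 - 1244143*½) = √(1057900 - 1244143/2) = √(871657/2) = √1743314/2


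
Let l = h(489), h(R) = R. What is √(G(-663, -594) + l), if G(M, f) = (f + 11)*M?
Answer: 9*√4778 ≈ 622.11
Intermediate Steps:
l = 489
G(M, f) = M*(11 + f) (G(M, f) = (11 + f)*M = M*(11 + f))
√(G(-663, -594) + l) = √(-663*(11 - 594) + 489) = √(-663*(-583) + 489) = √(386529 + 489) = √387018 = 9*√4778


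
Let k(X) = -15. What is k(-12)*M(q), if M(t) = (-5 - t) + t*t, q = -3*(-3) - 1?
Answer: -765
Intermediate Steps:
q = 8 (q = 9 - 1 = 8)
M(t) = -5 + t² - t (M(t) = (-5 - t) + t² = -5 + t² - t)
k(-12)*M(q) = -15*(-5 + 8² - 1*8) = -15*(-5 + 64 - 8) = -15*51 = -765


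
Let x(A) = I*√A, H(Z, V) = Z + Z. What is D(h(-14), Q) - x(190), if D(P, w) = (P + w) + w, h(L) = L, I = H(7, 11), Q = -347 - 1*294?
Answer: -1296 - 14*√190 ≈ -1489.0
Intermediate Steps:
H(Z, V) = 2*Z
Q = -641 (Q = -347 - 294 = -641)
I = 14 (I = 2*7 = 14)
x(A) = 14*√A
D(P, w) = P + 2*w
D(h(-14), Q) - x(190) = (-14 + 2*(-641)) - 14*√190 = (-14 - 1282) - 14*√190 = -1296 - 14*√190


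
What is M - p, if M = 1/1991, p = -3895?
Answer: 7754946/1991 ≈ 3895.0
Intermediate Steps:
M = 1/1991 ≈ 0.00050226
M - p = 1/1991 - 1*(-3895) = 1/1991 + 3895 = 7754946/1991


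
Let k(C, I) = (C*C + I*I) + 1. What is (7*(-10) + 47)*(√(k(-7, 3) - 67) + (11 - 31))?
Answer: 460 - 46*I*√2 ≈ 460.0 - 65.054*I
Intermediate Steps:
k(C, I) = 1 + C² + I² (k(C, I) = (C² + I²) + 1 = 1 + C² + I²)
(7*(-10) + 47)*(√(k(-7, 3) - 67) + (11 - 31)) = (7*(-10) + 47)*(√((1 + (-7)² + 3²) - 67) + (11 - 31)) = (-70 + 47)*(√((1 + 49 + 9) - 67) - 20) = -23*(√(59 - 67) - 20) = -23*(√(-8) - 20) = -23*(2*I*√2 - 20) = -23*(-20 + 2*I*√2) = 460 - 46*I*√2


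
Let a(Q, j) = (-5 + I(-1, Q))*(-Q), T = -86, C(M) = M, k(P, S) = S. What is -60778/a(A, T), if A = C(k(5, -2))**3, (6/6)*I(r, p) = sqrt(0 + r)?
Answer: 151945/104 + 30389*I/104 ≈ 1461.0 + 292.2*I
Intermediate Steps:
I(r, p) = sqrt(r) (I(r, p) = sqrt(0 + r) = sqrt(r))
A = -8 (A = (-2)**3 = -8)
a(Q, j) = -Q*(-5 + I) (a(Q, j) = (-5 + sqrt(-1))*(-Q) = (-5 + I)*(-Q) = -Q*(-5 + I))
-60778/a(A, T) = -(-151945/104 - 30389*I/104) = -60778*(-40 - 8*I)/1664 = -30389*(-40 - 8*I)/832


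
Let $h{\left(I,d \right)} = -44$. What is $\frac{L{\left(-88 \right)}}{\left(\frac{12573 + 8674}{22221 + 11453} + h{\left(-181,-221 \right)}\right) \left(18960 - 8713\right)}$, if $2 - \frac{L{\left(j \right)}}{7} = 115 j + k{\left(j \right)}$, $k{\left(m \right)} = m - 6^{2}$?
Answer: $- \frac{2415166628}{14964811023} \approx -0.16139$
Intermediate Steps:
$k{\left(m \right)} = -36 + m$ ($k{\left(m \right)} = m - 36 = -36 + m$)
$L{\left(j \right)} = 266 - 812 j$ ($L{\left(j \right)} = 14 - 7 \left(115 j + \left(-36 + j\right)\right) = 14 - 7 \left(-36 + 116 j\right) = 14 - \left(-252 + 812 j\right) = 266 - 812 j$)
$\frac{L{\left(-88 \right)}}{\left(\frac{12573 + 8674}{22221 + 11453} + h{\left(-181,-221 \right)}\right) \left(18960 - 8713\right)} = \frac{266 - -71456}{\left(\frac{12573 + 8674}{22221 + 11453} - 44\right) \left(18960 - 8713\right)} = \frac{266 + 71456}{\left(\frac{21247}{33674} - 44\right) 10247} = \frac{71722}{\left(21247 \cdot \frac{1}{33674} - 44\right) 10247} = \frac{71722}{\left(\frac{21247}{33674} - 44\right) 10247} = \frac{71722}{\left(- \frac{1460409}{33674}\right) 10247} = \frac{71722}{- \frac{14964811023}{33674}} = 71722 \left(- \frac{33674}{14964811023}\right) = - \frac{2415166628}{14964811023}$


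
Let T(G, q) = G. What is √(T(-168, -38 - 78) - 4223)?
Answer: I*√4391 ≈ 66.265*I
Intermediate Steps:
√(T(-168, -38 - 78) - 4223) = √(-168 - 4223) = √(-4391) = I*√4391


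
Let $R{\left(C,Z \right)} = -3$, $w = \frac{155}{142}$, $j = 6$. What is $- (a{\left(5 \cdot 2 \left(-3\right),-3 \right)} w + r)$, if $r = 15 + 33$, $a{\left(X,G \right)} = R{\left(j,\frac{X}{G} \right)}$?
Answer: $- \frac{6351}{142} \approx -44.725$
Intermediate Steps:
$w = \frac{155}{142}$ ($w = 155 \cdot \frac{1}{142} = \frac{155}{142} \approx 1.0915$)
$a{\left(X,G \right)} = -3$
$r = 48$
$- (a{\left(5 \cdot 2 \left(-3\right),-3 \right)} w + r) = - (\left(-3\right) \frac{155}{142} + 48) = - (- \frac{465}{142} + 48) = \left(-1\right) \frac{6351}{142} = - \frac{6351}{142}$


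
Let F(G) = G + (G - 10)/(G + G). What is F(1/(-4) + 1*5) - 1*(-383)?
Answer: 29427/76 ≈ 387.20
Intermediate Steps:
F(G) = G + (-10 + G)/(2*G) (F(G) = G + (-10 + G)/((2*G)) = G + (-10 + G)*(1/(2*G)) = G + (-10 + G)/(2*G))
F(1/(-4) + 1*5) - 1*(-383) = (1/2 + (1/(-4) + 1*5) - 5/(1/(-4) + 1*5)) - 1*(-383) = (1/2 + (-1/4 + 5) - 5/(-1/4 + 5)) + 383 = (1/2 + 19/4 - 5/19/4) + 383 = (1/2 + 19/4 - 5*4/19) + 383 = (1/2 + 19/4 - 20/19) + 383 = 319/76 + 383 = 29427/76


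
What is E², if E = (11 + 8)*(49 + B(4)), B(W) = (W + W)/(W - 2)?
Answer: 1014049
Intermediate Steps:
B(W) = 2*W/(-2 + W) (B(W) = (2*W)/(-2 + W) = 2*W/(-2 + W))
E = 1007 (E = (11 + 8)*(49 + 2*4/(-2 + 4)) = 19*(49 + 2*4/2) = 19*(49 + 2*4*(½)) = 19*(49 + 4) = 19*53 = 1007)
E² = 1007² = 1014049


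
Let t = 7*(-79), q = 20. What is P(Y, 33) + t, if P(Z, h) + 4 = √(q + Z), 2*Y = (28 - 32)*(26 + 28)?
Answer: -557 + 2*I*√22 ≈ -557.0 + 9.3808*I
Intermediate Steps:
Y = -108 (Y = ((28 - 32)*(26 + 28))/2 = (-4*54)/2 = (½)*(-216) = -108)
P(Z, h) = -4 + √(20 + Z)
t = -553
P(Y, 33) + t = (-4 + √(20 - 108)) - 553 = (-4 + √(-88)) - 553 = (-4 + 2*I*√22) - 553 = -557 + 2*I*√22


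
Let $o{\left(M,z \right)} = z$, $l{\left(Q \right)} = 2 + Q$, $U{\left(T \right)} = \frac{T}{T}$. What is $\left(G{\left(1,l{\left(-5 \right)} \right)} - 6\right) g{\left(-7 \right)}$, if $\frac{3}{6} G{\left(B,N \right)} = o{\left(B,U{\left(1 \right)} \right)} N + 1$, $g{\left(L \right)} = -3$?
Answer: $30$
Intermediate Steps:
$U{\left(T \right)} = 1$
$G{\left(B,N \right)} = 2 + 2 N$ ($G{\left(B,N \right)} = 2 \left(1 N + 1\right) = 2 \left(N + 1\right) = 2 \left(1 + N\right) = 2 + 2 N$)
$\left(G{\left(1,l{\left(-5 \right)} \right)} - 6\right) g{\left(-7 \right)} = \left(\left(2 + 2 \left(2 - 5\right)\right) - 6\right) \left(-3\right) = \left(\left(2 + 2 \left(-3\right)\right) - 6\right) \left(-3\right) = \left(\left(2 - 6\right) - 6\right) \left(-3\right) = \left(-4 - 6\right) \left(-3\right) = \left(-10\right) \left(-3\right) = 30$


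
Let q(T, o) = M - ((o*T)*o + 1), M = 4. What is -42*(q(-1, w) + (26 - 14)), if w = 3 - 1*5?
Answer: -798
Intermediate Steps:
w = -2 (w = 3 - 5 = -2)
q(T, o) = 3 - T*o² (q(T, o) = 4 - ((o*T)*o + 1) = 4 - ((T*o)*o + 1) = 4 - (T*o² + 1) = 4 - (1 + T*o²) = 4 + (-1 - T*o²) = 3 - T*o²)
-42*(q(-1, w) + (26 - 14)) = -42*((3 - 1*(-1)*(-2)²) + (26 - 14)) = -42*((3 - 1*(-1)*4) + 12) = -42*((3 + 4) + 12) = -42*(7 + 12) = -42*19 = -798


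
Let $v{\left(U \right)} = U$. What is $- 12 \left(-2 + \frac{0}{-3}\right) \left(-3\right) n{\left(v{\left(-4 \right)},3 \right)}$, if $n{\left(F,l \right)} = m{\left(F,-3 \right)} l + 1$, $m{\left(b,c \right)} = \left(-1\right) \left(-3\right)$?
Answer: $-720$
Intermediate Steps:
$m{\left(b,c \right)} = 3$
$n{\left(F,l \right)} = 1 + 3 l$ ($n{\left(F,l \right)} = 3 l + 1 = 1 + 3 l$)
$- 12 \left(-2 + \frac{0}{-3}\right) \left(-3\right) n{\left(v{\left(-4 \right)},3 \right)} = - 12 \left(-2 + \frac{0}{-3}\right) \left(-3\right) \left(1 + 3 \cdot 3\right) = - 12 \left(-2 + 0 \left(- \frac{1}{3}\right)\right) \left(-3\right) \left(1 + 9\right) = - 12 \left(-2 + 0\right) \left(-3\right) 10 = - 12 \left(\left(-2\right) \left(-3\right)\right) 10 = \left(-12\right) 6 \cdot 10 = \left(-72\right) 10 = -720$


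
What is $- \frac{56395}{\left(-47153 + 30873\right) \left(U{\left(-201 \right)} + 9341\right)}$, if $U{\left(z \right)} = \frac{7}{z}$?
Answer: $\frac{2267079}{6113250704} \approx 0.00037085$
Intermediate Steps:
$- \frac{56395}{\left(-47153 + 30873\right) \left(U{\left(-201 \right)} + 9341\right)} = - \frac{56395}{\left(-47153 + 30873\right) \left(\frac{7}{-201} + 9341\right)} = - \frac{56395}{\left(-16280\right) \left(7 \left(- \frac{1}{201}\right) + 9341\right)} = - \frac{56395}{\left(-16280\right) \left(- \frac{7}{201} + 9341\right)} = - \frac{56395}{\left(-16280\right) \frac{1877534}{201}} = - \frac{56395}{- \frac{30566253520}{201}} = \left(-56395\right) \left(- \frac{201}{30566253520}\right) = \frac{2267079}{6113250704}$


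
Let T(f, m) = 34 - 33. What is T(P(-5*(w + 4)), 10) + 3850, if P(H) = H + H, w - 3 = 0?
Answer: 3851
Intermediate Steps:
w = 3 (w = 3 + 0 = 3)
P(H) = 2*H
T(f, m) = 1
T(P(-5*(w + 4)), 10) + 3850 = 1 + 3850 = 3851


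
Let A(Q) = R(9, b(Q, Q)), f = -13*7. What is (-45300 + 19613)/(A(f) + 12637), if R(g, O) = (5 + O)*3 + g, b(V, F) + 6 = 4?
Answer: -25687/12655 ≈ -2.0298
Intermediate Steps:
b(V, F) = -2 (b(V, F) = -6 + 4 = -2)
f = -91
R(g, O) = 15 + g + 3*O (R(g, O) = (15 + 3*O) + g = 15 + g + 3*O)
A(Q) = 18 (A(Q) = 15 + 9 + 3*(-2) = 15 + 9 - 6 = 18)
(-45300 + 19613)/(A(f) + 12637) = (-45300 + 19613)/(18 + 12637) = -25687/12655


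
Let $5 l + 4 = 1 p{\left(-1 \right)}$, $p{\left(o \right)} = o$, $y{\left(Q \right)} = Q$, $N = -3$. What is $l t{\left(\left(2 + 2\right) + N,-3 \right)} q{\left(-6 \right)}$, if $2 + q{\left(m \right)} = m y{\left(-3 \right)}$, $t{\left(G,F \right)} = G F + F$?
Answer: $96$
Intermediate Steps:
$t{\left(G,F \right)} = F + F G$ ($t{\left(G,F \right)} = F G + F = F + F G$)
$q{\left(m \right)} = -2 - 3 m$ ($q{\left(m \right)} = -2 + m \left(-3\right) = -2 - 3 m$)
$l = -1$ ($l = - \frac{4}{5} + \frac{1 \left(-1\right)}{5} = - \frac{4}{5} + \frac{1}{5} \left(-1\right) = - \frac{4}{5} - \frac{1}{5} = -1$)
$l t{\left(\left(2 + 2\right) + N,-3 \right)} q{\left(-6 \right)} = - \left(-3\right) \left(1 + \left(\left(2 + 2\right) - 3\right)\right) \left(-2 - -18\right) = - \left(-3\right) \left(1 + \left(4 - 3\right)\right) \left(-2 + 18\right) = - \left(-3\right) \left(1 + 1\right) 16 = - \left(-3\right) 2 \cdot 16 = \left(-1\right) \left(-6\right) 16 = 6 \cdot 16 = 96$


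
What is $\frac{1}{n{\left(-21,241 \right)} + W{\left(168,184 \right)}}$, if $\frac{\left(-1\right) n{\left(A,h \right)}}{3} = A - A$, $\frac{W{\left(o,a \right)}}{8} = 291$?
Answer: $\frac{1}{2328} \approx 0.00042955$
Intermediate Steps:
$W{\left(o,a \right)} = 2328$ ($W{\left(o,a \right)} = 8 \cdot 291 = 2328$)
$n{\left(A,h \right)} = 0$ ($n{\left(A,h \right)} = - 3 \left(A - A\right) = \left(-3\right) 0 = 0$)
$\frac{1}{n{\left(-21,241 \right)} + W{\left(168,184 \right)}} = \frac{1}{0 + 2328} = \frac{1}{2328}$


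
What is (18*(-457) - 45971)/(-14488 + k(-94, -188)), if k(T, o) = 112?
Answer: 54197/14376 ≈ 3.7700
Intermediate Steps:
(18*(-457) - 45971)/(-14488 + k(-94, -188)) = (18*(-457) - 45971)/(-14488 + 112) = (-8226 - 45971)/(-14376) = -54197*(-1/14376) = 54197/14376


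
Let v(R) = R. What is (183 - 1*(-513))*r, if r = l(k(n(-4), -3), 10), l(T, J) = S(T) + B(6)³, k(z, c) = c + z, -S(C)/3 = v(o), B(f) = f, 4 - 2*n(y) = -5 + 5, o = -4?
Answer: 158688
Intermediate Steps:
n(y) = 2 (n(y) = 2 - (-5 + 5)/2 = 2 - ½*0 = 2 + 0 = 2)
S(C) = 12 (S(C) = -3*(-4) = 12)
l(T, J) = 228 (l(T, J) = 12 + 6³ = 12 + 216 = 228)
r = 228
(183 - 1*(-513))*r = (183 - 1*(-513))*228 = (183 + 513)*228 = 696*228 = 158688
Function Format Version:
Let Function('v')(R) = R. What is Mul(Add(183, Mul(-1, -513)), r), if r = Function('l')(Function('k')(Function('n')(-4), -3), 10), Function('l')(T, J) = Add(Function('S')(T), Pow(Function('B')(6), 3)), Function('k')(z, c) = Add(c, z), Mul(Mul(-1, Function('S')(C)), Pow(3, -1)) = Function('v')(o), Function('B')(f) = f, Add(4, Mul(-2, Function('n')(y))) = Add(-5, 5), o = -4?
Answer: 158688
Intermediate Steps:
Function('n')(y) = 2 (Function('n')(y) = Add(2, Mul(Rational(-1, 2), Add(-5, 5))) = Add(2, Mul(Rational(-1, 2), 0)) = Add(2, 0) = 2)
Function('S')(C) = 12 (Function('S')(C) = Mul(-3, -4) = 12)
Function('l')(T, J) = 228 (Function('l')(T, J) = Add(12, Pow(6, 3)) = Add(12, 216) = 228)
r = 228
Mul(Add(183, Mul(-1, -513)), r) = Mul(Add(183, Mul(-1, -513)), 228) = Mul(Add(183, 513), 228) = Mul(696, 228) = 158688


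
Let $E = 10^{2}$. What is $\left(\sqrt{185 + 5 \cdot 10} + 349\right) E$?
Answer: $34900 + 100 \sqrt{235} \approx 36433.0$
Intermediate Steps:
$E = 100$
$\left(\sqrt{185 + 5 \cdot 10} + 349\right) E = \left(\sqrt{185 + 5 \cdot 10} + 349\right) 100 = \left(\sqrt{185 + 50} + 349\right) 100 = \left(\sqrt{235} + 349\right) 100 = \left(349 + \sqrt{235}\right) 100 = 34900 + 100 \sqrt{235}$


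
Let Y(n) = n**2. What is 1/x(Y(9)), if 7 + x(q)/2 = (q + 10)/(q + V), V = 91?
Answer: -86/1113 ≈ -0.077269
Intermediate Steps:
x(q) = -14 + 2*(10 + q)/(91 + q) (x(q) = -14 + 2*((q + 10)/(q + 91)) = -14 + 2*((10 + q)/(91 + q)) = -14 + 2*(10 + q)/(91 + q))
1/x(Y(9)) = 1/(6*(-209 - 2*9**2)/(91 + 9**2)) = 1/(6*(-209 - 2*81)/(91 + 81)) = 1/(6*(-209 - 162)/172) = 1/(6*(1/172)*(-371)) = 1/(-1113/86) = -86/1113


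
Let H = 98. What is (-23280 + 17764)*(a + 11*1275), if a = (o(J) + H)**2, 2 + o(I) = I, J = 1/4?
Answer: -513849875/4 ≈ -1.2846e+8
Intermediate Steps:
J = 1/4 ≈ 0.25000
o(I) = -2 + I
a = 148225/16 (a = ((-2 + 1/4) + 98)**2 = (-7/4 + 98)**2 = (385/4)**2 = 148225/16 ≈ 9264.1)
(-23280 + 17764)*(a + 11*1275) = (-23280 + 17764)*(148225/16 + 11*1275) = -5516*(148225/16 + 14025) = -5516*372625/16 = -513849875/4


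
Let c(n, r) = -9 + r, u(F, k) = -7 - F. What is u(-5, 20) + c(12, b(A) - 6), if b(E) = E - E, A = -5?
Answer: -17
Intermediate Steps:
b(E) = 0
u(-5, 20) + c(12, b(A) - 6) = (-7 - 1*(-5)) + (-9 + (0 - 6)) = (-7 + 5) + (-9 - 6) = -2 - 15 = -17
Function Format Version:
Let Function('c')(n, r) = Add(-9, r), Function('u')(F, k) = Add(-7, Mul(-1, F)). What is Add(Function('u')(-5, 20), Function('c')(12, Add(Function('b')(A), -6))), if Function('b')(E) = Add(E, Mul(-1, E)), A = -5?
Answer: -17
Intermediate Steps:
Function('b')(E) = 0
Add(Function('u')(-5, 20), Function('c')(12, Add(Function('b')(A), -6))) = Add(Add(-7, Mul(-1, -5)), Add(-9, Add(0, -6))) = Add(Add(-7, 5), Add(-9, -6)) = Add(-2, -15) = -17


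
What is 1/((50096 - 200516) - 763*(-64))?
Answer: -1/101588 ≈ -9.8437e-6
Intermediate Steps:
1/((50096 - 200516) - 763*(-64)) = 1/(-150420 + 48832) = 1/(-101588) = -1/101588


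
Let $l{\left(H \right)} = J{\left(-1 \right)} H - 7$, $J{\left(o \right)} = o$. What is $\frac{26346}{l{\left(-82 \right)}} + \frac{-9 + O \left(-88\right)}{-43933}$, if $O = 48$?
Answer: $\frac{385925431}{1098325} \approx 351.38$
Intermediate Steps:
$l{\left(H \right)} = -7 - H$ ($l{\left(H \right)} = - H - 7 = -7 - H$)
$\frac{26346}{l{\left(-82 \right)}} + \frac{-9 + O \left(-88\right)}{-43933} = \frac{26346}{-7 - -82} + \frac{-9 + 48 \left(-88\right)}{-43933} = \frac{26346}{-7 + 82} + \left(-9 - 4224\right) \left(- \frac{1}{43933}\right) = \frac{26346}{75} - - \frac{4233}{43933} = 26346 \cdot \frac{1}{75} + \frac{4233}{43933} = \frac{8782}{25} + \frac{4233}{43933} = \frac{385925431}{1098325}$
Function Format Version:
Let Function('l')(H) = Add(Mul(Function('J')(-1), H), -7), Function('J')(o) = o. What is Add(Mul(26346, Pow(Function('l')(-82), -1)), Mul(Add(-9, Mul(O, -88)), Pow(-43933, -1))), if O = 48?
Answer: Rational(385925431, 1098325) ≈ 351.38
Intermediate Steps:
Function('l')(H) = Add(-7, Mul(-1, H)) (Function('l')(H) = Add(Mul(-1, H), -7) = Add(-7, Mul(-1, H)))
Add(Mul(26346, Pow(Function('l')(-82), -1)), Mul(Add(-9, Mul(O, -88)), Pow(-43933, -1))) = Add(Mul(26346, Pow(Add(-7, Mul(-1, -82)), -1)), Mul(Add(-9, Mul(48, -88)), Pow(-43933, -1))) = Add(Mul(26346, Pow(Add(-7, 82), -1)), Mul(Add(-9, -4224), Rational(-1, 43933))) = Add(Mul(26346, Pow(75, -1)), Mul(-4233, Rational(-1, 43933))) = Add(Mul(26346, Rational(1, 75)), Rational(4233, 43933)) = Add(Rational(8782, 25), Rational(4233, 43933)) = Rational(385925431, 1098325)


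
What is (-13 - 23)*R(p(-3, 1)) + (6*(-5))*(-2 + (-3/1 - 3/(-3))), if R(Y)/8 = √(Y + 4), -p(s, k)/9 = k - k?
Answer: -456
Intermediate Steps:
p(s, k) = 0 (p(s, k) = -9*(k - k) = -9*0 = 0)
R(Y) = 8*√(4 + Y) (R(Y) = 8*√(Y + 4) = 8*√(4 + Y))
(-13 - 23)*R(p(-3, 1)) + (6*(-5))*(-2 + (-3/1 - 3/(-3))) = (-13 - 23)*(8*√(4 + 0)) + (6*(-5))*(-2 + (-3/1 - 3/(-3))) = -288*√4 - 30*(-2 + (-3*1 - 3*(-⅓))) = -288*2 - 30*(-2 + (-3 + 1)) = -36*16 - 30*(-2 - 2) = -576 - 30*(-4) = -576 + 120 = -456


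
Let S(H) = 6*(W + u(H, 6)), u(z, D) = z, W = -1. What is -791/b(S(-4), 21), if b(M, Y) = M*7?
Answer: 113/30 ≈ 3.7667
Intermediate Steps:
S(H) = -6 + 6*H (S(H) = 6*(-1 + H) = -6 + 6*H)
b(M, Y) = 7*M
-791/b(S(-4), 21) = -791*1/(7*(-6 + 6*(-4))) = -791*1/(7*(-6 - 24)) = -791/(7*(-30)) = -791/(-210) = -791*(-1/210) = 113/30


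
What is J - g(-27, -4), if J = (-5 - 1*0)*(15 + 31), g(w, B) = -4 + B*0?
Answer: -226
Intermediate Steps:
g(w, B) = -4 (g(w, B) = -4 + 0 = -4)
J = -230 (J = (-5 + 0)*46 = -5*46 = -230)
J - g(-27, -4) = -230 - 1*(-4) = -230 + 4 = -226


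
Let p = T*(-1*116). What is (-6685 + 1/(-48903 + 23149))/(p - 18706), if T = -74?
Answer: 57388497/86893996 ≈ 0.66044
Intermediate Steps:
p = 8584 (p = -(-74)*116 = -74*(-116) = 8584)
(-6685 + 1/(-48903 + 23149))/(p - 18706) = (-6685 + 1/(-48903 + 23149))/(8584 - 18706) = (-6685 + 1/(-25754))/(-10122) = (-6685 - 1/25754)*(-1/10122) = -172165491/25754*(-1/10122) = 57388497/86893996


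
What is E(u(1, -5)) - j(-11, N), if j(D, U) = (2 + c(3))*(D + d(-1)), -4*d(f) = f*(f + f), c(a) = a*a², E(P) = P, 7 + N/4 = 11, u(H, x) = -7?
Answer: 653/2 ≈ 326.50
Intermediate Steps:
N = 16 (N = -28 + 4*11 = -28 + 44 = 16)
c(a) = a³
d(f) = -f²/2 (d(f) = -f*(f + f)/4 = -f*2*f/4 = -f²/2)
j(D, U) = -29/2 + 29*D (j(D, U) = (2 + 3³)*(D - ½*(-1)²) = (2 + 27)*(D - ½*1) = 29*(D - ½) = 29*(-½ + D) = -29/2 + 29*D)
E(u(1, -5)) - j(-11, N) = -7 - (-29/2 + 29*(-11)) = -7 - (-29/2 - 319) = -7 - 1*(-667/2) = -7 + 667/2 = 653/2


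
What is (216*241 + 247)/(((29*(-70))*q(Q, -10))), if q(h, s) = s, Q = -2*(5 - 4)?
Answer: 52303/20300 ≈ 2.5765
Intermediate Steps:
Q = -2 (Q = -2*1 = -2)
(216*241 + 247)/(((29*(-70))*q(Q, -10))) = (216*241 + 247)/(((29*(-70))*(-10))) = (52056 + 247)/((-2030*(-10))) = 52303/20300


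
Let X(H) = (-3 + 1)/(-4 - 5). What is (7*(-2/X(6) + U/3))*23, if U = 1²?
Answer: -4186/3 ≈ -1395.3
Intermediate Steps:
X(H) = 2/9 (X(H) = -2/(-9) = -2*(-⅑) = 2/9)
U = 1
(7*(-2/X(6) + U/3))*23 = (7*(-2/2/9 + 1/3))*23 = (7*(-2*9/2 + 1*(⅓)))*23 = (7*(-9 + ⅓))*23 = (7*(-26/3))*23 = -182/3*23 = -4186/3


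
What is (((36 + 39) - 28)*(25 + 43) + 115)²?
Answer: 10962721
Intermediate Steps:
(((36 + 39) - 28)*(25 + 43) + 115)² = ((75 - 28)*68 + 115)² = (47*68 + 115)² = (3196 + 115)² = 3311² = 10962721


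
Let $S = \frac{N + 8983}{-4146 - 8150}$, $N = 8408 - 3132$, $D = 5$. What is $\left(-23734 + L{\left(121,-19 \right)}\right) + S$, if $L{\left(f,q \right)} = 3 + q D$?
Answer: $- \frac{292978755}{12296} \approx -23827.0$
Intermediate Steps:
$N = 5276$
$L{\left(f,q \right)} = 3 + 5 q$ ($L{\left(f,q \right)} = 3 + q 5 = 3 + 5 q$)
$S = - \frac{14259}{12296}$ ($S = \frac{5276 + 8983}{-4146 - 8150} = \frac{14259}{-12296} = 14259 \left(- \frac{1}{12296}\right) = - \frac{14259}{12296} \approx -1.1596$)
$\left(-23734 + L{\left(121,-19 \right)}\right) + S = \left(-23734 + \left(3 + 5 \left(-19\right)\right)\right) - \frac{14259}{12296} = \left(-23734 + \left(3 - 95\right)\right) - \frac{14259}{12296} = \left(-23734 - 92\right) - \frac{14259}{12296} = -23826 - \frac{14259}{12296} = - \frac{292978755}{12296}$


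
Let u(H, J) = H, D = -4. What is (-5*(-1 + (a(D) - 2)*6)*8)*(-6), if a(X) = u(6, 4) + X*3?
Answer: -11760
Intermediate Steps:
a(X) = 6 + 3*X (a(X) = 6 + X*3 = 6 + 3*X)
(-5*(-1 + (a(D) - 2)*6)*8)*(-6) = (-5*(-1 + ((6 + 3*(-4)) - 2)*6)*8)*(-6) = (-5*(-1 + ((6 - 12) - 2)*6)*8)*(-6) = (-5*(-1 + (-6 - 2)*6)*8)*(-6) = (-5*(-1 - 8*6)*8)*(-6) = (-5*(-1 - 48)*8)*(-6) = (-5*(-49)*8)*(-6) = (245*8)*(-6) = 1960*(-6) = -11760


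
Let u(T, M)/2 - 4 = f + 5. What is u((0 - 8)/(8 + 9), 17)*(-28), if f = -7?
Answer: -112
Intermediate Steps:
u(T, M) = 4 (u(T, M) = 8 + 2*(-7 + 5) = 8 + 2*(-2) = 8 - 4 = 4)
u((0 - 8)/(8 + 9), 17)*(-28) = 4*(-28) = -112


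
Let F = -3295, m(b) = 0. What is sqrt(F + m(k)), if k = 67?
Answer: I*sqrt(3295) ≈ 57.402*I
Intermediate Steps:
sqrt(F + m(k)) = sqrt(-3295 + 0) = sqrt(-3295) = I*sqrt(3295)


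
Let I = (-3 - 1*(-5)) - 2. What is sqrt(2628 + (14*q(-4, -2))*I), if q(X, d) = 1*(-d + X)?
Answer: 6*sqrt(73) ≈ 51.264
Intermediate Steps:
I = 0 (I = (-3 + 5) - 2 = 2 - 2 = 0)
q(X, d) = X - d (q(X, d) = 1*(X - d) = X - d)
sqrt(2628 + (14*q(-4, -2))*I) = sqrt(2628 + (14*(-4 - 1*(-2)))*0) = sqrt(2628 + (14*(-4 + 2))*0) = sqrt(2628 + (14*(-2))*0) = sqrt(2628 - 28*0) = sqrt(2628 + 0) = sqrt(2628) = 6*sqrt(73)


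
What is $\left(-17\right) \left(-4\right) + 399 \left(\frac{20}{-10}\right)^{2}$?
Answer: $1664$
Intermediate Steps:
$\left(-17\right) \left(-4\right) + 399 \left(\frac{20}{-10}\right)^{2} = 68 + 399 \left(20 \left(- \frac{1}{10}\right)\right)^{2} = 68 + 399 \left(-2\right)^{2} = 68 + 399 \cdot 4 = 68 + 1596 = 1664$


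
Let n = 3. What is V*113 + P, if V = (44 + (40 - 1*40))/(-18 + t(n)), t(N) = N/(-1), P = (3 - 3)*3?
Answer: -4972/21 ≈ -236.76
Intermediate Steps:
P = 0 (P = 0*3 = 0)
t(N) = -N (t(N) = N*(-1) = -N)
V = -44/21 (V = (44 + (40 - 1*40))/(-18 - 1*3) = (44 + (40 - 40))/(-18 - 3) = (44 + 0)/(-21) = 44*(-1/21) = -44/21 ≈ -2.0952)
V*113 + P = -44/21*113 + 0 = -4972/21 + 0 = -4972/21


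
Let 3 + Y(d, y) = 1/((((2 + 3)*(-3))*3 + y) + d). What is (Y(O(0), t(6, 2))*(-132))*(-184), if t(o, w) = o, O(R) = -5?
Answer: -73416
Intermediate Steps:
Y(d, y) = -3 + 1/(-45 + d + y) (Y(d, y) = -3 + 1/((((2 + 3)*(-3))*3 + y) + d) = -3 + 1/(((5*(-3))*3 + y) + d) = -3 + 1/((-15*3 + y) + d) = -3 + 1/((-45 + y) + d) = -3 + 1/(-45 + d + y))
(Y(O(0), t(6, 2))*(-132))*(-184) = (((136 - 3*(-5) - 3*6)/(-45 - 5 + 6))*(-132))*(-184) = (((136 + 15 - 18)/(-44))*(-132))*(-184) = (-1/44*133*(-132))*(-184) = -133/44*(-132)*(-184) = 399*(-184) = -73416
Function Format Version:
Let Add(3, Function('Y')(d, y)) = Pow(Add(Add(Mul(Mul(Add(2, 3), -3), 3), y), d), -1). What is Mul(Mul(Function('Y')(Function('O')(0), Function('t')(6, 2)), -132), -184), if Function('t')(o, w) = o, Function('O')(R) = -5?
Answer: -73416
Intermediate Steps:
Function('Y')(d, y) = Add(-3, Pow(Add(-45, d, y), -1)) (Function('Y')(d, y) = Add(-3, Pow(Add(Add(Mul(Mul(Add(2, 3), -3), 3), y), d), -1)) = Add(-3, Pow(Add(Add(Mul(Mul(5, -3), 3), y), d), -1)) = Add(-3, Pow(Add(Add(Mul(-15, 3), y), d), -1)) = Add(-3, Pow(Add(Add(-45, y), d), -1)) = Add(-3, Pow(Add(-45, d, y), -1)))
Mul(Mul(Function('Y')(Function('O')(0), Function('t')(6, 2)), -132), -184) = Mul(Mul(Mul(Pow(Add(-45, -5, 6), -1), Add(136, Mul(-3, -5), Mul(-3, 6))), -132), -184) = Mul(Mul(Mul(Pow(-44, -1), Add(136, 15, -18)), -132), -184) = Mul(Mul(Mul(Rational(-1, 44), 133), -132), -184) = Mul(Mul(Rational(-133, 44), -132), -184) = Mul(399, -184) = -73416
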